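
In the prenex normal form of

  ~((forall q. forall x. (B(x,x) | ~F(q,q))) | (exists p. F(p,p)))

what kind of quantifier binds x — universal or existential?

existential

Drive negations inward (¬∀x A ≡ ∃x ¬A, ¬∃x A ≡ ∀x ¬A, De Morgan for ∧/∨):
  (exists q. exists x. (~B(x,x) & F(q,q))) & (forall p. ~F(p,p))
Finally move all quantifiers to the prefix:
  exists q. exists x. forall p. (~B(x,x) & F(q,q) & ~F(p,p))
The quantifier forall x sits under an odd number of negations, so it flips to exists x.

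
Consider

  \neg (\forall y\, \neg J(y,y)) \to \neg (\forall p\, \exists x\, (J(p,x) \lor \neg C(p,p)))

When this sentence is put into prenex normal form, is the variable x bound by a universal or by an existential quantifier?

Eliminate → and ↔ using ¬ and ∨.
  \neg \neg (\forall y\, \neg J(y,y)) \lor \neg (\forall p\, \exists x\, (J(p,x) \lor \neg C(p,p)))
Push ¬ through the quantifiers and connectives to reach negation normal form:
  (\forall y\, \neg J(y,y)) \lor (\exists p\, \forall x\, (\neg J(p,x) \land C(p,p)))
Extract every quantifier outward, since the variables are now distinct and don't occur free across branches:
  \forall y\, \exists p\, \forall x\, (\neg J(y,y) \lor \neg J(p,x) \land C(p,p))
The quantifier \exists x sits under an odd number of negations (counting the antecedent side of each →), so it flips to \forall x.

universal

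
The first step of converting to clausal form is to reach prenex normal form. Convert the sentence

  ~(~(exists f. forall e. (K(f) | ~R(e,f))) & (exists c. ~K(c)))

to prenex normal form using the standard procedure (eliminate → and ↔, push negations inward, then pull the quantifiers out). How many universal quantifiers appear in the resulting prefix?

Move each ¬ inward, flipping quantifiers it crosses:
  (exists f. forall e. (K(f) | ~R(e,f))) | (forall c. K(c))
All bound variables are already distinct, so no renaming is needed.
Pull the quantifiers to the front (each side's bound variable is not free in the other side):
  exists f. forall e. forall c. (K(f) | ~R(e,f) | K(c))
The prefix is exists f forall e forall c: 2 universal, 1 existential.

2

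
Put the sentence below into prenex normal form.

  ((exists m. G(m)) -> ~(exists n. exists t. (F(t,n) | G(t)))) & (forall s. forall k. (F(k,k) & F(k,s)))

forall m. forall n. forall t. forall s. forall k. ((~G(m) | ~F(t,n) & ~G(t)) & F(k,k) & F(k,s))

Rewrite implications/biconditionals: A → B as ¬A ∨ B.
  (~(exists m. G(m)) | ~(exists n. exists t. (F(t,n) | G(t)))) & (forall s. forall k. (F(k,k) & F(k,s)))
Push ¬ through the quantifiers and connectives to reach negation normal form:
  ((forall m. ~G(m)) | (forall n. forall t. (~F(t,n) & ~G(t)))) & (forall s. forall k. (F(k,k) & F(k,s)))
All bound variables are already distinct, so no renaming is needed.
Finally move all quantifiers to the prefix:
  forall m. forall n. forall t. forall s. forall k. ((~G(m) | ~F(t,n) & ~G(t)) & F(k,k) & F(k,s))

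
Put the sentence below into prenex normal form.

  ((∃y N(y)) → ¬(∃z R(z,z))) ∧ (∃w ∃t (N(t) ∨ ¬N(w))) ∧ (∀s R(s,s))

Eliminate → and ↔ using ¬ and ∨.
  (¬(∃y N(y)) ∨ ¬(∃z R(z,z))) ∧ (∃w ∃t (N(t) ∨ ¬N(w))) ∧ (∀s R(s,s))
Push ¬ through the quantifiers and connectives to reach negation normal form:
  ((∀y ¬N(y)) ∨ (∀z ¬R(z,z))) ∧ (∃w ∃t (N(t) ∨ ¬N(w))) ∧ (∀s R(s,s))
Extract every quantifier outward, since the variables are now distinct and don't occur free across branches:
  ∀y ∀z ∃w ∃t ∀s ((¬N(y) ∨ ¬R(z,z)) ∧ (N(t) ∨ ¬N(w)) ∧ R(s,s))

∀y ∀z ∃w ∃t ∀s ((¬N(y) ∨ ¬R(z,z)) ∧ (N(t) ∨ ¬N(w)) ∧ R(s,s))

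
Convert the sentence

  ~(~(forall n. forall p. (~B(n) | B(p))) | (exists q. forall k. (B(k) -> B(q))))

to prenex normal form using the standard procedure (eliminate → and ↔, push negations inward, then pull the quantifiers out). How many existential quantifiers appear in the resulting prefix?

1

Eliminate → and ↔ using ¬ and ∨.
  ~(~(forall n. forall p. (~B(n) | B(p))) | (exists q. forall k. (~B(k) | B(q))))
Drive negations inward (¬∀x A ≡ ∃x ¬A, ¬∃x A ≡ ∀x ¬A, De Morgan for ∧/∨):
  (forall n. forall p. (~B(n) | B(p))) & (forall q. exists k. (B(k) & ~B(q)))
Finally move all quantifiers to the prefix:
  forall n. forall p. forall q. exists k. ((~B(n) | B(p)) & B(k) & ~B(q))
The prefix is forall n forall p forall q exists k: 3 universal, 1 existential.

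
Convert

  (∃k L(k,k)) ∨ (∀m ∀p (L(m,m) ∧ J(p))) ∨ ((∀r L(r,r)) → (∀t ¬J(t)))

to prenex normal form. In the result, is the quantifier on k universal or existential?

existential

Rewrite implications/biconditionals: A → B as ¬A ∨ B.
  (∃k L(k,k)) ∨ (∀m ∀p (L(m,m) ∧ J(p))) ∨ ¬(∀r L(r,r)) ∨ (∀t ¬J(t))
Push ¬ through the quantifiers and connectives to reach negation normal form:
  (∃k L(k,k)) ∨ (∀m ∀p (L(m,m) ∧ J(p))) ∨ (∃r ¬L(r,r)) ∨ (∀t ¬J(t))
Extract every quantifier outward, since the variables are now distinct and don't occur free across branches:
  ∃k ∀m ∀p ∃r ∀t (L(k,k) ∨ L(m,m) ∧ J(p) ∨ ¬L(r,r) ∨ ¬J(t))
The quantifier ∃k sits under an even number of negations (counting the antecedent side of each →), so it remains existential.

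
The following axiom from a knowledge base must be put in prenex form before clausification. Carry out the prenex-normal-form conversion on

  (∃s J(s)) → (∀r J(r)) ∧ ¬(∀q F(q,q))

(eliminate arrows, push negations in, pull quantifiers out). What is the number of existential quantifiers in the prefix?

First replace A → B with ¬A ∨ B.
  ¬(∃s J(s)) ∨ (∀r J(r)) ∧ ¬(∀q F(q,q))
Move each ¬ inward, flipping quantifiers it crosses:
  (∀s ¬J(s)) ∨ (∀r J(r)) ∧ (∃q ¬F(q,q))
All bound variables are already distinct, so no renaming is needed.
Extract every quantifier outward, since the variables are now distinct and don't occur free across branches:
  ∀s ∀r ∃q (¬J(s) ∨ J(r) ∧ ¬F(q,q))
The prefix is ∀s ∀r ∃q: 2 universal, 1 existential.

1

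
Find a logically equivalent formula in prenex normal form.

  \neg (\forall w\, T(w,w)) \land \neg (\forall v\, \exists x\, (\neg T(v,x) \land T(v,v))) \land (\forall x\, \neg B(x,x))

Move each ¬ inward, flipping quantifiers it crosses:
  (\exists w\, \neg T(w,w)) \land (\exists v\, \forall x\, (T(v,x) \lor \neg T(v,v))) \land (\forall x\, \neg B(x,x))
Give each quantifier a distinct variable: x↦v1.
  (\exists w\, \neg T(w,w)) \land (\exists v\, \forall x\, (T(v,x) \lor \neg T(v,v))) \land (\forall v1\, \neg B(v1,v1))
Extract every quantifier outward, since the variables are now distinct and don't occur free across branches:
  \exists w\, \exists v\, \forall x\, \forall v1\, (\neg T(w,w) \land (T(v,x) \lor \neg T(v,v)) \land \neg B(v1,v1))

\exists w\, \exists v\, \forall x\, \forall v1\, (\neg T(w,w) \land (T(v,x) \lor \neg T(v,v)) \land \neg B(v1,v1))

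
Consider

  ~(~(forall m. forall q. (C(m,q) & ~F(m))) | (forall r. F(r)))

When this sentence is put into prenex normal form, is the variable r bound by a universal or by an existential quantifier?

existential

Move each ¬ inward, flipping quantifiers it crosses:
  (forall m. forall q. (C(m,q) & ~F(m))) & (exists r. ~F(r))
Extract every quantifier outward, since the variables are now distinct and don't occur free across branches:
  forall m. forall q. exists r. (C(m,q) & ~F(m) & ~F(r))
The quantifier forall r sits under an odd number of negations, so it flips to exists r.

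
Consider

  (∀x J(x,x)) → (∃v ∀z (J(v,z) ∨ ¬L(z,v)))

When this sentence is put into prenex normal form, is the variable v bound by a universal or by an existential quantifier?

First replace A → B with ¬A ∨ B.
  ¬(∀x J(x,x)) ∨ (∃v ∀z (J(v,z) ∨ ¬L(z,v)))
Drive negations inward (¬∀x A ≡ ∃x ¬A, ¬∃x A ≡ ∀x ¬A, De Morgan for ∧/∨):
  (∃x ¬J(x,x)) ∨ (∃v ∀z (J(v,z) ∨ ¬L(z,v)))
Finally move all quantifiers to the prefix:
  ∃x ∃v ∀z (¬J(x,x) ∨ J(v,z) ∨ ¬L(z,v))
The quantifier ∃v sits under an even number of negations (counting the antecedent side of each →), so it remains existential.

existential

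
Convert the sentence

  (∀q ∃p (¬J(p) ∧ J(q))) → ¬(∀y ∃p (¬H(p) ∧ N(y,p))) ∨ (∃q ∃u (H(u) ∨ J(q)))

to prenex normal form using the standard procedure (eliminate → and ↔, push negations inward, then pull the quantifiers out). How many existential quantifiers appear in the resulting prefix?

4

Rewrite implications/biconditionals: A → B as ¬A ∨ B.
  ¬(∀q ∃p (¬J(p) ∧ J(q))) ∨ ¬(∀y ∃p (¬H(p) ∧ N(y,p))) ∨ (∃q ∃u (H(u) ∨ J(q)))
Move each ¬ inward, flipping quantifiers it crosses:
  (∃q ∀p (J(p) ∨ ¬J(q))) ∨ (∃y ∀p (H(p) ∨ ¬N(y,p))) ∨ (∃q ∃u (H(u) ∨ J(q)))
Rename bound variables to avoid capture: p↦v, q↦t.
  (∃q ∀p (J(p) ∨ ¬J(q))) ∨ (∃y ∀v (H(v) ∨ ¬N(y,v))) ∨ (∃t ∃u (H(u) ∨ J(t)))
Finally move all quantifiers to the prefix:
  ∃q ∀p ∃y ∀v ∃t ∃u (J(p) ∨ ¬J(q) ∨ H(v) ∨ ¬N(y,v) ∨ H(u) ∨ J(t))
The prefix is ∃q ∀p ∃y ∀v ∃t ∃u: 2 universal, 4 existential.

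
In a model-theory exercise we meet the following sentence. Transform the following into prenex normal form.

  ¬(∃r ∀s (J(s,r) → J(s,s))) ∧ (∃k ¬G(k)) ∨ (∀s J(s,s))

First replace A → B with ¬A ∨ B.
  ¬(∃r ∀s (¬J(s,r) ∨ J(s,s))) ∧ (∃k ¬G(k)) ∨ (∀s J(s,s))
Move each ¬ inward, flipping quantifiers it crosses:
  (∀r ∃s (J(s,r) ∧ ¬J(s,s))) ∧ (∃k ¬G(k)) ∨ (∀s J(s,s))
Standardize variables apart so no two quantifiers bind the same name: s↦w1.
  (∀r ∃s (J(s,r) ∧ ¬J(s,s))) ∧ (∃k ¬G(k)) ∨ (∀w1 J(w1,w1))
Extract every quantifier outward, since the variables are now distinct and don't occur free across branches:
  ∀r ∃s ∃k ∀w1 (J(s,r) ∧ ¬J(s,s) ∧ ¬G(k) ∨ J(w1,w1))

∀r ∃s ∃k ∀w1 (J(s,r) ∧ ¬J(s,s) ∧ ¬G(k) ∨ J(w1,w1))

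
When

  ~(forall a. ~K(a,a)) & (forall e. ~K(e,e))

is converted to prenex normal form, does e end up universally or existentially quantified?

universal

Drive negations inward (¬∀x A ≡ ∃x ¬A, ¬∃x A ≡ ∀x ¬A, De Morgan for ∧/∨):
  (exists a. K(a,a)) & (forall e. ~K(e,e))
All bound variables are already distinct, so no renaming is needed.
Pull the quantifiers to the front (each side's bound variable is not free in the other side):
  exists a. forall e. (K(a,a) & ~K(e,e))
The quantifier forall e sits under an even number of negations, so it remains universal.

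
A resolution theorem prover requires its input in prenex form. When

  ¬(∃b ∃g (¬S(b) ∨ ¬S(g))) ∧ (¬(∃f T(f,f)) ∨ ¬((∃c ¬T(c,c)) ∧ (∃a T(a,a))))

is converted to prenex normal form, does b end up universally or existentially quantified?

universal

Move each ¬ inward, flipping quantifiers it crosses:
  (∀b ∀g (S(b) ∧ S(g))) ∧ ((∀f ¬T(f,f)) ∨ (∀c T(c,c)) ∨ (∀a ¬T(a,a)))
Extract every quantifier outward, since the variables are now distinct and don't occur free across branches:
  ∀b ∀g ∀f ∀c ∀a (S(b) ∧ S(g) ∧ (¬T(f,f) ∨ T(c,c) ∨ ¬T(a,a)))
The quantifier ∃b sits under an odd number of negations, so it flips to ∀b.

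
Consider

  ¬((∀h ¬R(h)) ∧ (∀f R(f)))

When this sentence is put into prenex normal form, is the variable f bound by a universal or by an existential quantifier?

existential

Drive negations inward (¬∀x A ≡ ∃x ¬A, ¬∃x A ≡ ∀x ¬A, De Morgan for ∧/∨):
  (∃h R(h)) ∨ (∃f ¬R(f))
All bound variables are already distinct, so no renaming is needed.
Finally move all quantifiers to the prefix:
  ∃h ∃f (R(h) ∨ ¬R(f))
The quantifier ∀f sits under an odd number of negations, so it flips to ∃f.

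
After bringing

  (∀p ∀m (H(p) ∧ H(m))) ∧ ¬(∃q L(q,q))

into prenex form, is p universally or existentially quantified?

universal

Drive negations inward (¬∀x A ≡ ∃x ¬A, ¬∃x A ≡ ∀x ¬A, De Morgan for ∧/∨):
  (∀p ∀m (H(p) ∧ H(m))) ∧ (∀q ¬L(q,q))
Pull the quantifiers to the front (each side's bound variable is not free in the other side):
  ∀p ∀m ∀q (H(p) ∧ H(m) ∧ ¬L(q,q))
The quantifier ∀p sits under an even number of negations, so it remains universal.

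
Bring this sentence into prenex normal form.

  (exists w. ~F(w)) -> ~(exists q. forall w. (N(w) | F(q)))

forall w. forall q. exists c. (F(w) | ~N(c) & ~F(q))

First replace A → B with ¬A ∨ B.
  ~(exists w. ~F(w)) | ~(exists q. forall w. (N(w) | F(q)))
Move each ¬ inward, flipping quantifiers it crosses:
  (forall w. F(w)) | (forall q. exists w. (~N(w) & ~F(q)))
Give each quantifier a distinct variable: w↦c.
  (forall w. F(w)) | (forall q. exists c. (~N(c) & ~F(q)))
Extract every quantifier outward, since the variables are now distinct and don't occur free across branches:
  forall w. forall q. exists c. (F(w) | ~N(c) & ~F(q))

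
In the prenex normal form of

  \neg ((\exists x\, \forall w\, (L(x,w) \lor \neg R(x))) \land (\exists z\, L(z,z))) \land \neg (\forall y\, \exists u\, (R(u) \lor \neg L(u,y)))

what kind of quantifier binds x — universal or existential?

universal

Drive negations inward (¬∀x A ≡ ∃x ¬A, ¬∃x A ≡ ∀x ¬A, De Morgan for ∧/∨):
  ((\forall x\, \exists w\, (\neg L(x,w) \land R(x))) \lor (\forall z\, \neg L(z,z))) \land (\exists y\, \forall u\, (\neg R(u) \land L(u,y)))
Extract every quantifier outward, since the variables are now distinct and don't occur free across branches:
  \forall x\, \exists w\, \forall z\, \exists y\, \forall u\, ((\neg L(x,w) \land R(x) \lor \neg L(z,z)) \land \neg R(u) \land L(u,y))
The quantifier \exists x sits under an odd number of negations, so it flips to \forall x.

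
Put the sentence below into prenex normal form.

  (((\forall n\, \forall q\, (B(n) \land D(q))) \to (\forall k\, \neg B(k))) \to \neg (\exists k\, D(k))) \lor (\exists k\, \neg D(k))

Rewrite implications/biconditionals: A → B as ¬A ∨ B.
  \neg (\neg (\forall n\, \forall q\, (B(n) \land D(q))) \lor (\forall k\, \neg B(k))) \lor \neg (\exists k\, D(k)) \lor (\exists k\, \neg D(k))
Move each ¬ inward, flipping quantifiers it crosses:
  (\forall n\, \forall q\, (B(n) \land D(q))) \land (\exists k\, B(k)) \lor (\forall k\, \neg D(k)) \lor (\exists k\, \neg D(k))
Give each quantifier a distinct variable: k↦x1, k↦u1.
  (\forall n\, \forall q\, (B(n) \land D(q))) \land (\exists k\, B(k)) \lor (\forall x1\, \neg D(x1)) \lor (\exists u1\, \neg D(u1))
Extract every quantifier outward, since the variables are now distinct and don't occur free across branches:
  \forall n\, \forall q\, \exists k\, \forall x1\, \exists u1\, (B(n) \land D(q) \land B(k) \lor \neg D(x1) \lor \neg D(u1))

\forall n\, \forall q\, \exists k\, \forall x1\, \exists u1\, (B(n) \land D(q) \land B(k) \lor \neg D(x1) \lor \neg D(u1))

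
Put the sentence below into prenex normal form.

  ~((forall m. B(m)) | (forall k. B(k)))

exists m. exists k. (~B(m) & ~B(k))

Move each ¬ inward, flipping quantifiers it crosses:
  (exists m. ~B(m)) & (exists k. ~B(k))
Extract every quantifier outward, since the variables are now distinct and don't occur free across branches:
  exists m. exists k. (~B(m) & ~B(k))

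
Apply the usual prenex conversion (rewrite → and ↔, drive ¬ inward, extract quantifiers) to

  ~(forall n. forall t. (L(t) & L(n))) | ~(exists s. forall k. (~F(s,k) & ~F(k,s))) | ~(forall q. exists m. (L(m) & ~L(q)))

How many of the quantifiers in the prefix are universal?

Drive negations inward (¬∀x A ≡ ∃x ¬A, ¬∃x A ≡ ∀x ¬A, De Morgan for ∧/∨):
  (exists n. exists t. (~L(t) | ~L(n))) | (forall s. exists k. (F(s,k) | F(k,s))) | (exists q. forall m. (~L(m) | L(q)))
Pull the quantifiers to the front (each side's bound variable is not free in the other side):
  exists n. exists t. forall s. exists k. exists q. forall m. (~L(t) | ~L(n) | F(s,k) | F(k,s) | ~L(m) | L(q))
The prefix is exists n exists t forall s exists k exists q forall m: 2 universal, 4 existential.

2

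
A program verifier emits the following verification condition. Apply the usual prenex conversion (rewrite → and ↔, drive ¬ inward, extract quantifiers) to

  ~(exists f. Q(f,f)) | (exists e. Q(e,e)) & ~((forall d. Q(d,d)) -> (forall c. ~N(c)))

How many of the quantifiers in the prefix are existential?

Rewrite implications/biconditionals: A → B as ¬A ∨ B.
  ~(exists f. Q(f,f)) | (exists e. Q(e,e)) & ~(~(forall d. Q(d,d)) | (forall c. ~N(c)))
Drive negations inward (¬∀x A ≡ ∃x ¬A, ¬∃x A ≡ ∀x ¬A, De Morgan for ∧/∨):
  (forall f. ~Q(f,f)) | (exists e. Q(e,e)) & (forall d. Q(d,d)) & (exists c. N(c))
All bound variables are already distinct, so no renaming is needed.
Finally move all quantifiers to the prefix:
  forall f. exists e. forall d. exists c. (~Q(f,f) | Q(e,e) & Q(d,d) & N(c))
The prefix is forall f exists e forall d exists c: 2 universal, 2 existential.

2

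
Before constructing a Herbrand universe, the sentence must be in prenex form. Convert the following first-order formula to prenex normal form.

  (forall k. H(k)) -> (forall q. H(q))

First replace A → B with ¬A ∨ B.
  ~(forall k. H(k)) | (forall q. H(q))
Push ¬ through the quantifiers and connectives to reach negation normal form:
  (exists k. ~H(k)) | (forall q. H(q))
All bound variables are already distinct, so no renaming is needed.
Finally move all quantifiers to the prefix:
  exists k. forall q. (~H(k) | H(q))

exists k. forall q. (~H(k) | H(q))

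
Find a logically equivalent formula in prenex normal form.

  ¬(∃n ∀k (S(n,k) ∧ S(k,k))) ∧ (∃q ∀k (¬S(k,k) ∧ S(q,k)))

∀n ∃k ∃q ∀a ((¬S(n,k) ∨ ¬S(k,k)) ∧ ¬S(a,a) ∧ S(q,a))

Push ¬ through the quantifiers and connectives to reach negation normal form:
  (∀n ∃k (¬S(n,k) ∨ ¬S(k,k))) ∧ (∃q ∀k (¬S(k,k) ∧ S(q,k)))
Standardize variables apart so no two quantifiers bind the same name: k↦a.
  (∀n ∃k (¬S(n,k) ∨ ¬S(k,k))) ∧ (∃q ∀a (¬S(a,a) ∧ S(q,a)))
Finally move all quantifiers to the prefix:
  ∀n ∃k ∃q ∀a ((¬S(n,k) ∨ ¬S(k,k)) ∧ ¬S(a,a) ∧ S(q,a))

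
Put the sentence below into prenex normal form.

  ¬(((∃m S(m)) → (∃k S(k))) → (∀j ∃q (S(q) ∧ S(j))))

∀m ∃k ∃j ∀q ((¬S(m) ∨ S(k)) ∧ (¬S(q) ∨ ¬S(j)))

First replace A → B with ¬A ∨ B.
  ¬(¬(¬(∃m S(m)) ∨ (∃k S(k))) ∨ (∀j ∃q (S(q) ∧ S(j))))
Move each ¬ inward, flipping quantifiers it crosses:
  ((∀m ¬S(m)) ∨ (∃k S(k))) ∧ (∃j ∀q (¬S(q) ∨ ¬S(j)))
All bound variables are already distinct, so no renaming is needed.
Finally move all quantifiers to the prefix:
  ∀m ∃k ∃j ∀q ((¬S(m) ∨ S(k)) ∧ (¬S(q) ∨ ¬S(j)))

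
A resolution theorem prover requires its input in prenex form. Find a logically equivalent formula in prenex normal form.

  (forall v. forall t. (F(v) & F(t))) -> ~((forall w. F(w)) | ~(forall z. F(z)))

exists v. exists t. exists w. forall z. (~F(v) | ~F(t) | ~F(w) & F(z))

Eliminate → and ↔ using ¬ and ∨.
  ~(forall v. forall t. (F(v) & F(t))) | ~((forall w. F(w)) | ~(forall z. F(z)))
Drive negations inward (¬∀x A ≡ ∃x ¬A, ¬∃x A ≡ ∀x ¬A, De Morgan for ∧/∨):
  (exists v. exists t. (~F(v) | ~F(t))) | (exists w. ~F(w)) & (forall z. F(z))
Extract every quantifier outward, since the variables are now distinct and don't occur free across branches:
  exists v. exists t. exists w. forall z. (~F(v) | ~F(t) | ~F(w) & F(z))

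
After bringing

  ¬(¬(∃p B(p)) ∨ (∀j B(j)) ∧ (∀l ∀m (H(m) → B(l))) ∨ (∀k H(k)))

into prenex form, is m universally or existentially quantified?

Eliminate → and ↔ using ¬ and ∨.
  ¬(¬(∃p B(p)) ∨ (∀j B(j)) ∧ (∀l ∀m (¬H(m) ∨ B(l))) ∨ (∀k H(k)))
Push ¬ through the quantifiers and connectives to reach negation normal form:
  (∃p B(p)) ∧ ((∃j ¬B(j)) ∨ (∃l ∃m (H(m) ∧ ¬B(l)))) ∧ (∃k ¬H(k))
Pull the quantifiers to the front (each side's bound variable is not free in the other side):
  ∃p ∃j ∃l ∃m ∃k (B(p) ∧ (¬B(j) ∨ H(m) ∧ ¬B(l)) ∧ ¬H(k))
The quantifier ∀m sits under an odd number of negations (counting the antecedent side of each →), so it flips to ∃m.

existential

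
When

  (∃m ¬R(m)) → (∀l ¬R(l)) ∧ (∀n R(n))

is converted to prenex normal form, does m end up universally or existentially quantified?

universal

Rewrite implications/biconditionals: A → B as ¬A ∨ B.
  ¬(∃m ¬R(m)) ∨ (∀l ¬R(l)) ∧ (∀n R(n))
Push ¬ through the quantifiers and connectives to reach negation normal form:
  (∀m R(m)) ∨ (∀l ¬R(l)) ∧ (∀n R(n))
All bound variables are already distinct, so no renaming is needed.
Extract every quantifier outward, since the variables are now distinct and don't occur free across branches:
  ∀m ∀l ∀n (R(m) ∨ ¬R(l) ∧ R(n))
The quantifier ∃m sits under an odd number of negations (counting the antecedent side of each →), so it flips to ∀m.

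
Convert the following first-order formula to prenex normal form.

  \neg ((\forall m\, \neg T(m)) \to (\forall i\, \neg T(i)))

\forall m\, \exists i\, (\neg T(m) \land T(i))

Eliminate → and ↔ using ¬ and ∨.
  \neg (\neg (\forall m\, \neg T(m)) \lor (\forall i\, \neg T(i)))
Push ¬ through the quantifiers and connectives to reach negation normal form:
  (\forall m\, \neg T(m)) \land (\exists i\, T(i))
All bound variables are already distinct, so no renaming is needed.
Extract every quantifier outward, since the variables are now distinct and don't occur free across branches:
  \forall m\, \exists i\, (\neg T(m) \land T(i))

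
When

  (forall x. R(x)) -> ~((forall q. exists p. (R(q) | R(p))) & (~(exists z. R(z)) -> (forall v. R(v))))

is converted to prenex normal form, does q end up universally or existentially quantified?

existential

Rewrite implications/biconditionals: A → B as ¬A ∨ B.
  ~(forall x. R(x)) | ~((forall q. exists p. (R(q) | R(p))) & (~~(exists z. R(z)) | (forall v. R(v))))
Push ¬ through the quantifiers and connectives to reach negation normal form:
  (exists x. ~R(x)) | (exists q. forall p. (~R(q) & ~R(p))) | (forall z. ~R(z)) & (exists v. ~R(v))
Finally move all quantifiers to the prefix:
  exists x. exists q. forall p. forall z. exists v. (~R(x) | ~R(q) & ~R(p) | ~R(z) & ~R(v))
The quantifier forall q sits under an odd number of negations (counting the antecedent side of each →), so it flips to exists q.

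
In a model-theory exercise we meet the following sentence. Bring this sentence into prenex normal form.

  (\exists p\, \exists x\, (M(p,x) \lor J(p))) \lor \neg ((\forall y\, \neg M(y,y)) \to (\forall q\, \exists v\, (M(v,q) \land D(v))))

\exists p\, \exists x\, \forall y\, \exists q\, \forall v\, (M(p,x) \lor J(p) \lor \neg M(y,y) \land (\neg M(v,q) \lor \neg D(v)))

First replace A → B with ¬A ∨ B.
  (\exists p\, \exists x\, (M(p,x) \lor J(p))) \lor \neg (\neg (\forall y\, \neg M(y,y)) \lor (\forall q\, \exists v\, (M(v,q) \land D(v))))
Push ¬ through the quantifiers and connectives to reach negation normal form:
  (\exists p\, \exists x\, (M(p,x) \lor J(p))) \lor (\forall y\, \neg M(y,y)) \land (\exists q\, \forall v\, (\neg M(v,q) \lor \neg D(v)))
All bound variables are already distinct, so no renaming is needed.
Pull the quantifiers to the front (each side's bound variable is not free in the other side):
  \exists p\, \exists x\, \forall y\, \exists q\, \forall v\, (M(p,x) \lor J(p) \lor \neg M(y,y) \land (\neg M(v,q) \lor \neg D(v)))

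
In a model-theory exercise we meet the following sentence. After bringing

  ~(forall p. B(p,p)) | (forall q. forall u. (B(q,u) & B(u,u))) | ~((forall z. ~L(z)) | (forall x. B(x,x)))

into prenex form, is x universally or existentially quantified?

existential

Move each ¬ inward, flipping quantifiers it crosses:
  (exists p. ~B(p,p)) | (forall q. forall u. (B(q,u) & B(u,u))) | (exists z. L(z)) & (exists x. ~B(x,x))
Pull the quantifiers to the front (each side's bound variable is not free in the other side):
  exists p. forall q. forall u. exists z. exists x. (~B(p,p) | B(q,u) & B(u,u) | L(z) & ~B(x,x))
The quantifier forall x sits under an odd number of negations, so it flips to exists x.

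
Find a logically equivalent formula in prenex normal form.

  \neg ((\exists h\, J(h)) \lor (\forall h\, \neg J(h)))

\forall h\, \exists c\, (\neg J(h) \land J(c))

Move each ¬ inward, flipping quantifiers it crosses:
  (\forall h\, \neg J(h)) \land (\exists h\, J(h))
Give each quantifier a distinct variable: h↦c.
  (\forall h\, \neg J(h)) \land (\exists c\, J(c))
Pull the quantifiers to the front (each side's bound variable is not free in the other side):
  \forall h\, \exists c\, (\neg J(h) \land J(c))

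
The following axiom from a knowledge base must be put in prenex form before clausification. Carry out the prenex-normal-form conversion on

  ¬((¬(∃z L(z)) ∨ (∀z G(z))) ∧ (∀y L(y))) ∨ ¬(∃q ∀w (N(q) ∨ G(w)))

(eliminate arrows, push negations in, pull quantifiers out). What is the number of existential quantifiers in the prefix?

4

Push ¬ through the quantifiers and connectives to reach negation normal form:
  (∃z L(z)) ∧ (∃z ¬G(z)) ∨ (∃y ¬L(y)) ∨ (∀q ∃w (¬N(q) ∧ ¬G(w)))
Give each quantifier a distinct variable: z↦c.
  (∃z L(z)) ∧ (∃c ¬G(c)) ∨ (∃y ¬L(y)) ∨ (∀q ∃w (¬N(q) ∧ ¬G(w)))
Extract every quantifier outward, since the variables are now distinct and don't occur free across branches:
  ∃z ∃c ∃y ∀q ∃w (L(z) ∧ ¬G(c) ∨ ¬L(y) ∨ ¬N(q) ∧ ¬G(w))
The prefix is ∃z ∃c ∃y ∀q ∃w: 1 universal, 4 existential.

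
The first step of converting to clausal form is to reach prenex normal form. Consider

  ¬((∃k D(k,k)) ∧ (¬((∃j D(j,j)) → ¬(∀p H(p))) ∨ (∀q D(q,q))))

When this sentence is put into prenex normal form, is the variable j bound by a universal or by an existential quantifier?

Eliminate → and ↔ using ¬ and ∨.
  ¬((∃k D(k,k)) ∧ (¬(¬(∃j D(j,j)) ∨ ¬(∀p H(p))) ∨ (∀q D(q,q))))
Push ¬ through the quantifiers and connectives to reach negation normal form:
  (∀k ¬D(k,k)) ∨ ((∀j ¬D(j,j)) ∨ (∃p ¬H(p))) ∧ (∃q ¬D(q,q))
All bound variables are already distinct, so no renaming is needed.
Extract every quantifier outward, since the variables are now distinct and don't occur free across branches:
  ∀k ∀j ∃p ∃q (¬D(k,k) ∨ (¬D(j,j) ∨ ¬H(p)) ∧ ¬D(q,q))
The quantifier ∃j sits under an odd number of negations (counting the antecedent side of each →), so it flips to ∀j.

universal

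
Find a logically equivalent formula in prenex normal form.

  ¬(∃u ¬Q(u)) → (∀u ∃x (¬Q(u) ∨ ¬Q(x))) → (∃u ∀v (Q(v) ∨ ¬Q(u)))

Eliminate → and ↔ using ¬ and ∨.
  ¬¬(∃u ¬Q(u)) ∨ ¬(∀u ∃x (¬Q(u) ∨ ¬Q(x))) ∨ (∃u ∀v (Q(v) ∨ ¬Q(u)))
Move each ¬ inward, flipping quantifiers it crosses:
  (∃u ¬Q(u)) ∨ (∃u ∀x (Q(u) ∧ Q(x))) ∨ (∃u ∀v (Q(v) ∨ ¬Q(u)))
Rename bound variables to avoid capture: u↦v1, u↦z.
  (∃u ¬Q(u)) ∨ (∃v1 ∀x (Q(v1) ∧ Q(x))) ∨ (∃z ∀v (Q(v) ∨ ¬Q(z)))
Finally move all quantifiers to the prefix:
  ∃u ∃v1 ∀x ∃z ∀v (¬Q(u) ∨ Q(v1) ∧ Q(x) ∨ Q(v) ∨ ¬Q(z))

∃u ∃v1 ∀x ∃z ∀v (¬Q(u) ∨ Q(v1) ∧ Q(x) ∨ Q(v) ∨ ¬Q(z))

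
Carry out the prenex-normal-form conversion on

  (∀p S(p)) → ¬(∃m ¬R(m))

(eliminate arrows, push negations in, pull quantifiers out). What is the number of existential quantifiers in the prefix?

Rewrite implications/biconditionals: A → B as ¬A ∨ B.
  ¬(∀p S(p)) ∨ ¬(∃m ¬R(m))
Push ¬ through the quantifiers and connectives to reach negation normal form:
  (∃p ¬S(p)) ∨ (∀m R(m))
All bound variables are already distinct, so no renaming is needed.
Finally move all quantifiers to the prefix:
  ∃p ∀m (¬S(p) ∨ R(m))
The prefix is ∃p ∀m: 1 universal, 1 existential.

1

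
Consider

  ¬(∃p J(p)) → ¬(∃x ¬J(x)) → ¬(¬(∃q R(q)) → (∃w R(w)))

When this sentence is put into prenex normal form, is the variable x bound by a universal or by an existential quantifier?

Rewrite implications/biconditionals: A → B as ¬A ∨ B.
  ¬¬(∃p J(p)) ∨ ¬¬(∃x ¬J(x)) ∨ ¬(¬¬(∃q R(q)) ∨ (∃w R(w)))
Drive negations inward (¬∀x A ≡ ∃x ¬A, ¬∃x A ≡ ∀x ¬A, De Morgan for ∧/∨):
  (∃p J(p)) ∨ (∃x ¬J(x)) ∨ (∀q ¬R(q)) ∧ (∀w ¬R(w))
All bound variables are already distinct, so no renaming is needed.
Extract every quantifier outward, since the variables are now distinct and don't occur free across branches:
  ∃p ∃x ∀q ∀w (J(p) ∨ ¬J(x) ∨ ¬R(q) ∧ ¬R(w))
The quantifier ∃x sits under an even number of negations (counting the antecedent side of each →), so it remains existential.

existential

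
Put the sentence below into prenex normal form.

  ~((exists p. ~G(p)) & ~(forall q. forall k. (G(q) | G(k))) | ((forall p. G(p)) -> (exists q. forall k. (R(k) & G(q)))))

First replace A → B with ¬A ∨ B.
  ~((exists p. ~G(p)) & ~(forall q. forall k. (G(q) | G(k))) | ~(forall p. G(p)) | (exists q. forall k. (R(k) & G(q))))
Drive negations inward (¬∀x A ≡ ∃x ¬A, ¬∃x A ≡ ∀x ¬A, De Morgan for ∧/∨):
  ((forall p. G(p)) | (forall q. forall k. (G(q) | G(k)))) & (forall p. G(p)) & (forall q. exists k. (~R(k) | ~G(q)))
Rename bound variables to avoid capture: p↦s, q↦y, k↦w1.
  ((forall p. G(p)) | (forall q. forall k. (G(q) | G(k)))) & (forall s. G(s)) & (forall y. exists w1. (~R(w1) | ~G(y)))
Finally move all quantifiers to the prefix:
  forall p. forall q. forall k. forall s. forall y. exists w1. ((G(p) | G(q) | G(k)) & G(s) & (~R(w1) | ~G(y)))

forall p. forall q. forall k. forall s. forall y. exists w1. ((G(p) | G(q) | G(k)) & G(s) & (~R(w1) | ~G(y)))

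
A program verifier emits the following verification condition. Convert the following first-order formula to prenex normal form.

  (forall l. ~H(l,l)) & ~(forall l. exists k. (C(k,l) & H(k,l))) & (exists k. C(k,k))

Drive negations inward (¬∀x A ≡ ∃x ¬A, ¬∃x A ≡ ∀x ¬A, De Morgan for ∧/∨):
  (forall l. ~H(l,l)) & (exists l. forall k. (~C(k,l) | ~H(k,l))) & (exists k. C(k,k))
Give each quantifier a distinct variable: l↦v, k↦w1.
  (forall l. ~H(l,l)) & (exists v. forall k. (~C(k,v) | ~H(k,v))) & (exists w1. C(w1,w1))
Finally move all quantifiers to the prefix:
  forall l. exists v. forall k. exists w1. (~H(l,l) & (~C(k,v) | ~H(k,v)) & C(w1,w1))

forall l. exists v. forall k. exists w1. (~H(l,l) & (~C(k,v) | ~H(k,v)) & C(w1,w1))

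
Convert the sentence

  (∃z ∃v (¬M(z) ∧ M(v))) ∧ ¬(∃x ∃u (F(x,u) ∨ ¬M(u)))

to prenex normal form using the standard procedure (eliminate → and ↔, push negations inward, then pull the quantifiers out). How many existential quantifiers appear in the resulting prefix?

Move each ¬ inward, flipping quantifiers it crosses:
  (∃z ∃v (¬M(z) ∧ M(v))) ∧ (∀x ∀u (¬F(x,u) ∧ M(u)))
All bound variables are already distinct, so no renaming is needed.
Finally move all quantifiers to the prefix:
  ∃z ∃v ∀x ∀u (¬M(z) ∧ M(v) ∧ ¬F(x,u) ∧ M(u))
The prefix is ∃z ∃v ∀x ∀u: 2 universal, 2 existential.

2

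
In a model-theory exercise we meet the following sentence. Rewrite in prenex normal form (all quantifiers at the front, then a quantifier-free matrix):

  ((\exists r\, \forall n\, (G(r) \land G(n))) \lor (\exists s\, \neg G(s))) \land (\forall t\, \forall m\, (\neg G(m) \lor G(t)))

\exists r\, \forall n\, \exists s\, \forall t\, \forall m\, ((G(r) \land G(n) \lor \neg G(s)) \land (\neg G(m) \lor G(t)))

All bound variables are already distinct, so no renaming is needed.
Pull the quantifiers to the front (each side's bound variable is not free in the other side):
  \exists r\, \forall n\, \exists s\, \forall t\, \forall m\, ((G(r) \land G(n) \lor \neg G(s)) \land (\neg G(m) \lor G(t)))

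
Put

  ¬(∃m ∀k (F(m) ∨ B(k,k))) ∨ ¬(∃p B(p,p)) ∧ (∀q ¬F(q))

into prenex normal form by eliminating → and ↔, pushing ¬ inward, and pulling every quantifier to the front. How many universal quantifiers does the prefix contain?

3

Push ¬ through the quantifiers and connectives to reach negation normal form:
  (∀m ∃k (¬F(m) ∧ ¬B(k,k))) ∨ (∀p ¬B(p,p)) ∧ (∀q ¬F(q))
Extract every quantifier outward, since the variables are now distinct and don't occur free across branches:
  ∀m ∃k ∀p ∀q (¬F(m) ∧ ¬B(k,k) ∨ ¬B(p,p) ∧ ¬F(q))
The prefix is ∀m ∃k ∀p ∀q: 3 universal, 1 existential.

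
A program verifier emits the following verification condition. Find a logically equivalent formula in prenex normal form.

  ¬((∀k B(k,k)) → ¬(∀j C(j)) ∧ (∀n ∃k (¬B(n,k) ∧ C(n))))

Rewrite implications/biconditionals: A → B as ¬A ∨ B.
  ¬(¬(∀k B(k,k)) ∨ ¬(∀j C(j)) ∧ (∀n ∃k (¬B(n,k) ∧ C(n))))
Move each ¬ inward, flipping quantifiers it crosses:
  (∀k B(k,k)) ∧ ((∀j C(j)) ∨ (∃n ∀k (B(n,k) ∨ ¬C(n))))
Rename bound variables to avoid capture: k↦x.
  (∀k B(k,k)) ∧ ((∀j C(j)) ∨ (∃n ∀x (B(n,x) ∨ ¬C(n))))
Pull the quantifiers to the front (each side's bound variable is not free in the other side):
  ∀k ∀j ∃n ∀x (B(k,k) ∧ (C(j) ∨ B(n,x) ∨ ¬C(n)))

∀k ∀j ∃n ∀x (B(k,k) ∧ (C(j) ∨ B(n,x) ∨ ¬C(n)))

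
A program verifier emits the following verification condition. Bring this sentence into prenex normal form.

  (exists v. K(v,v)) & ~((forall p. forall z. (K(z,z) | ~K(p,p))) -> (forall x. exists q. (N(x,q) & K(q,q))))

exists v. forall p. forall z. exists x. forall q. (K(v,v) & (K(z,z) | ~K(p,p)) & (~N(x,q) | ~K(q,q)))

Eliminate → and ↔ using ¬ and ∨.
  (exists v. K(v,v)) & ~(~(forall p. forall z. (K(z,z) | ~K(p,p))) | (forall x. exists q. (N(x,q) & K(q,q))))
Move each ¬ inward, flipping quantifiers it crosses:
  (exists v. K(v,v)) & (forall p. forall z. (K(z,z) | ~K(p,p))) & (exists x. forall q. (~N(x,q) | ~K(q,q)))
All bound variables are already distinct, so no renaming is needed.
Finally move all quantifiers to the prefix:
  exists v. forall p. forall z. exists x. forall q. (K(v,v) & (K(z,z) | ~K(p,p)) & (~N(x,q) | ~K(q,q)))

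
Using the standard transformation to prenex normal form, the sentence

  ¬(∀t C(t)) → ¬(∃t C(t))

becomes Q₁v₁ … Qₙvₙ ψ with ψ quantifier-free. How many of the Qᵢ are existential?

Rewrite implications/biconditionals: A → B as ¬A ∨ B.
  ¬¬(∀t C(t)) ∨ ¬(∃t C(t))
Drive negations inward (¬∀x A ≡ ∃x ¬A, ¬∃x A ≡ ∀x ¬A, De Morgan for ∧/∨):
  (∀t C(t)) ∨ (∀t ¬C(t))
Rename bound variables to avoid capture: t↦p.
  (∀t C(t)) ∨ (∀p ¬C(p))
Pull the quantifiers to the front (each side's bound variable is not free in the other side):
  ∀t ∀p (C(t) ∨ ¬C(p))
The prefix is ∀t ∀p: 2 universal, 0 existential.

0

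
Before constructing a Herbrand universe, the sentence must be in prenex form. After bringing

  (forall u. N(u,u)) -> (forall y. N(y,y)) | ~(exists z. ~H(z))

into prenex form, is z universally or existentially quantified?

universal

Eliminate → and ↔ using ¬ and ∨.
  ~(forall u. N(u,u)) | (forall y. N(y,y)) | ~(exists z. ~H(z))
Drive negations inward (¬∀x A ≡ ∃x ¬A, ¬∃x A ≡ ∀x ¬A, De Morgan for ∧/∨):
  (exists u. ~N(u,u)) | (forall y. N(y,y)) | (forall z. H(z))
All bound variables are already distinct, so no renaming is needed.
Finally move all quantifiers to the prefix:
  exists u. forall y. forall z. (~N(u,u) | N(y,y) | H(z))
The quantifier exists z sits under an odd number of negations (counting the antecedent side of each →), so it flips to forall z.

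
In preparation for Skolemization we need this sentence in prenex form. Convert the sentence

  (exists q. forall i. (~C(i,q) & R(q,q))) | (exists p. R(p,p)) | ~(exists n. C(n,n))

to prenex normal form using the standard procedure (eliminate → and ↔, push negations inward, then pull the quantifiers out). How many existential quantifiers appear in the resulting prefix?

Move each ¬ inward, flipping quantifiers it crosses:
  (exists q. forall i. (~C(i,q) & R(q,q))) | (exists p. R(p,p)) | (forall n. ~C(n,n))
Finally move all quantifiers to the prefix:
  exists q. forall i. exists p. forall n. (~C(i,q) & R(q,q) | R(p,p) | ~C(n,n))
The prefix is exists q forall i exists p forall n: 2 universal, 2 existential.

2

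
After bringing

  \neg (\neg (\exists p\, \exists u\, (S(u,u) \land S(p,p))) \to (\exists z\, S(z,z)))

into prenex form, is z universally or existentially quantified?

Rewrite implications/biconditionals: A → B as ¬A ∨ B.
  \neg (\neg \neg (\exists p\, \exists u\, (S(u,u) \land S(p,p))) \lor (\exists z\, S(z,z)))
Push ¬ through the quantifiers and connectives to reach negation normal form:
  (\forall p\, \forall u\, (\neg S(u,u) \lor \neg S(p,p))) \land (\forall z\, \neg S(z,z))
All bound variables are already distinct, so no renaming is needed.
Extract every quantifier outward, since the variables are now distinct and don't occur free across branches:
  \forall p\, \forall u\, \forall z\, ((\neg S(u,u) \lor \neg S(p,p)) \land \neg S(z,z))
The quantifier \exists z sits under an odd number of negations (counting the antecedent side of each →), so it flips to \forall z.

universal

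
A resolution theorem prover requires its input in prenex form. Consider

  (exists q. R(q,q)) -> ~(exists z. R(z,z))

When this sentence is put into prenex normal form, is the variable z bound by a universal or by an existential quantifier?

universal

First replace A → B with ¬A ∨ B.
  ~(exists q. R(q,q)) | ~(exists z. R(z,z))
Drive negations inward (¬∀x A ≡ ∃x ¬A, ¬∃x A ≡ ∀x ¬A, De Morgan for ∧/∨):
  (forall q. ~R(q,q)) | (forall z. ~R(z,z))
Pull the quantifiers to the front (each side's bound variable is not free in the other side):
  forall q. forall z. (~R(q,q) | ~R(z,z))
The quantifier exists z sits under an odd number of negations (counting the antecedent side of each →), so it flips to forall z.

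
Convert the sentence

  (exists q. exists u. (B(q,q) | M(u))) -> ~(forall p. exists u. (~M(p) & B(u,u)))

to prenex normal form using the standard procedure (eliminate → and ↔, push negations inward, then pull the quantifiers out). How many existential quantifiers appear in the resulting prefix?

1

Eliminate → and ↔ using ¬ and ∨.
  ~(exists q. exists u. (B(q,q) | M(u))) | ~(forall p. exists u. (~M(p) & B(u,u)))
Push ¬ through the quantifiers and connectives to reach negation normal form:
  (forall q. forall u. (~B(q,q) & ~M(u))) | (exists p. forall u. (M(p) | ~B(u,u)))
Rename bound variables to avoid capture: u↦c.
  (forall q. forall u. (~B(q,q) & ~M(u))) | (exists p. forall c. (M(p) | ~B(c,c)))
Extract every quantifier outward, since the variables are now distinct and don't occur free across branches:
  forall q. forall u. exists p. forall c. (~B(q,q) & ~M(u) | M(p) | ~B(c,c))
The prefix is forall q forall u exists p forall c: 3 universal, 1 existential.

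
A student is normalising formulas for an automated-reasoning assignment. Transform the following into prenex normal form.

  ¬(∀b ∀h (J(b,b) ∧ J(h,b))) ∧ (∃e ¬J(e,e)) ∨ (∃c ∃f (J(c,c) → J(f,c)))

∃b ∃h ∃e ∃c ∃f ((¬J(b,b) ∨ ¬J(h,b)) ∧ ¬J(e,e) ∨ ¬J(c,c) ∨ J(f,c))

Eliminate → and ↔ using ¬ and ∨.
  ¬(∀b ∀h (J(b,b) ∧ J(h,b))) ∧ (∃e ¬J(e,e)) ∨ (∃c ∃f (¬J(c,c) ∨ J(f,c)))
Move each ¬ inward, flipping quantifiers it crosses:
  (∃b ∃h (¬J(b,b) ∨ ¬J(h,b))) ∧ (∃e ¬J(e,e)) ∨ (∃c ∃f (¬J(c,c) ∨ J(f,c)))
All bound variables are already distinct, so no renaming is needed.
Finally move all quantifiers to the prefix:
  ∃b ∃h ∃e ∃c ∃f ((¬J(b,b) ∨ ¬J(h,b)) ∧ ¬J(e,e) ∨ ¬J(c,c) ∨ J(f,c))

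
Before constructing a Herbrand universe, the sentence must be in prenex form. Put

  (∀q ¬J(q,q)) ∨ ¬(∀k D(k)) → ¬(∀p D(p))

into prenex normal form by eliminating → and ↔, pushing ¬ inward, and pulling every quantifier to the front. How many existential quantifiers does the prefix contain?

2

Eliminate → and ↔ using ¬ and ∨.
  ¬((∀q ¬J(q,q)) ∨ ¬(∀k D(k))) ∨ ¬(∀p D(p))
Push ¬ through the quantifiers and connectives to reach negation normal form:
  (∃q J(q,q)) ∧ (∀k D(k)) ∨ (∃p ¬D(p))
All bound variables are already distinct, so no renaming is needed.
Pull the quantifiers to the front (each side's bound variable is not free in the other side):
  ∃q ∀k ∃p (J(q,q) ∧ D(k) ∨ ¬D(p))
The prefix is ∃q ∀k ∃p: 1 universal, 2 existential.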